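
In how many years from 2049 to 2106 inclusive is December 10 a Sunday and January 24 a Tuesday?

6

Check each year's weekday for December 10 and January 24:
  2049: Fri/Sun  2050: Sat/Mon  2051: Sun/Tue ✓  2052: Tue/Wed  2053: Wed/Fri  2054: Thu/Sat  2055: Fri/Sun  2056: Sun/Mon  2057: Mon/Wed  2058: Tue/Thu  2059: Wed/Fri  2060: Fri/Sat  2061: Sat/Mon  2062: Sun/Tue ✓  …(30 more)…  2093: Thu/Sat  2094: Fri/Sun  2095: Sat/Mon  2096: Mon/Tue  2097: Tue/Thu  2098: Wed/Fri  2099: Thu/Sat  2100: Fri/Sun  2101: Sat/Mon  2102: Sun/Tue ✓  2103: Mon/Wed  2104: Wed/Thu  2105: Thu/Sat  2106: Fri/Sun
Both conditions hold in: 2051, 2062, 2073, 2079, 2090, 2102 — 6.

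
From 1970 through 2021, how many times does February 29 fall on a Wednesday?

Leap years in 1970–2021: 13 of them.
Feb 29 weekday advances by 5 (mod 7) from one leap year to the next four years later (or differs when a century non-leap intervenes).
Leap-day weekdays: 1972:Tue 1976:Sun 1980:Fri 1984:Wed✓ 1988:Mon 1992:Sat 1996:Thu 2000:Tue 2004:Sun 2008:Fri 2012:Wed✓ 2016:Mon 2020:Sat
Wednesday: 1984, 2012 → 2.

2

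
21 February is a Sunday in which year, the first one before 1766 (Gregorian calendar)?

From one year to the next, a fixed date's weekday advances by 1, or by 2 when a Feb 29 lies between the two dates.
1766: February 21 is Friday.
1765: Thursday (−1)
1764: Tuesday (−2)
1763: Monday (−1)
1762: Sunday (−1)
21 February falls on a Sunday in 1762.

1762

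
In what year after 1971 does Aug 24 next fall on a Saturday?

From one year to the next, a fixed date's weekday advances by 1, or by 2 when a Feb 29 lies between the two dates.
1971: August 24 is Tuesday.
1972: Thursday (+2)
1973: Friday (+1)
1974: Saturday (+1)
Aug 24 falls on a Saturday in 1974.

1974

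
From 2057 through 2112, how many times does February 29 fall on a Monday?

2

Leap years in 2057–2112: 13 of them.
Feb 29 weekday advances by 5 (mod 7) from one leap year to the next four years later (or differs when a century non-leap intervenes).
Leap-day weekdays: 2060:Sun 2064:Fri 2068:Wed 2072:Mon✓ 2076:Sat 2080:Thu 2084:Tue 2088:Sun 2092:Fri 2096:Wed 2104:Fri 2108:Wed 2112:Mon✓
Monday: 2072, 2112 → 2.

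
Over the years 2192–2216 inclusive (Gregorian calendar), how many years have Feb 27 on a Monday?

Track Feb 27's weekday year by year (advancing +1, or +2 across a Feb 29):
  2192: Mon ✓  2193: Wed (+2)  2194: Thu (+1)  2195: Fri (+1)  2196: Sat (+1)
  2197: Mon (+2) ✓  2198: Tue (+1)  2199: Wed (+1)  2200: Thu (+1)  2201: Fri (+1)
  2202: Sat (+1)  2203: Sun (+1)  2204: Mon (+1) ✓  2205: Wed (+2)  2206: Thu (+1)
  2207: Fri (+1)  2208: Sat (+1)  2209: Mon (+2) ✓  2210: Tue (+1)  2211: Wed (+1)
  2212: Thu (+1)  2213: Sat (+2)  2214: Sun (+1)  2215: Mon (+1) ✓  2216: Tue (+1)
Monday years: 2192, 2197, 2204, 2209, 2215 — 5 in total.

5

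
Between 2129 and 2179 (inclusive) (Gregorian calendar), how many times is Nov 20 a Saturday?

Track Nov 20's weekday year by year (advancing +1, or +2 across a Feb 29):
  2129: Sun  2130: Mon (+1)  2131: Tue (+1)  2132: Thu (+2)  2133: Fri (+1)
  2134: Sat (+1) ✓  2135: Sun (+1)  2136: Tue (+2)  2137: Wed (+1)  2138: Thu (+1)
  2139: Fri (+1)  2140: Sun (+2)  2141: Mon (+1)  2142: Tue (+1)  … (23 more years) …
  2166: Thu (+1)  2167: Fri (+1)  2168: Sun (+2)  2169: Mon (+1)  2170: Tue (+1)
  2171: Wed (+1)  2172: Fri (+2)  2173: Sat (+1) ✓  2174: Sun (+1)  2175: Mon (+1)
  2176: Wed (+2)  2177: Thu (+1)  2178: Fri (+1)  2179: Sat (+1) ✓
Saturday years: 2134, 2145, 2151, 2156, 2162, 2173, 2179 — 7 in total.

7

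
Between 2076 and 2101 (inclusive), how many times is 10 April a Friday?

4

Track 10 April's weekday year by year (advancing +1, or +2 across a Feb 29):
  2076: Fri ✓  2077: Sat (+1)  2078: Sun (+1)  2079: Mon (+1)  2080: Wed (+2)
  2081: Thu (+1)  2082: Fri (+1) ✓  2083: Sat (+1)  2084: Mon (+2)  2085: Tue (+1)
  2086: Wed (+1)  2087: Thu (+1)  2088: Sat (+2)  2089: Sun (+1)  2090: Mon (+1)
  2091: Tue (+1)  2092: Thu (+2)  2093: Fri (+1) ✓  2094: Sat (+1)  2095: Sun (+1)
  2096: Tue (+2)  2097: Wed (+1)  2098: Thu (+1)  2099: Fri (+1) ✓  2100: Sat (+1)
  2101: Sun (+1)
Friday years: 2076, 2082, 2093, 2099 — 4 in total.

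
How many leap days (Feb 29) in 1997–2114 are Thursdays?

3

Leap years in 1997–2114: 28 of them.
Feb 29 weekday advances by 5 (mod 7) from one leap year to the next four years later (or differs when a century non-leap intervenes).
Leap-day weekdays: 2000:Tue 2004:Sun 2008:Fri 2012:Wed 2016:Mon 2020:Sat 2024:Thu✓ 2028:Tue 2032:Sun 2036:Fri 2040:Wed 2044:Mon 2048:Sat 2052:Thu✓ 2056:Tue 2060:Sun 2064:Fri 2068:Wed 2072:Mon 2076:Sat 2080:Thu✓ 2084:Tue 2088:Sun 2092:Fri 2096:Wed 2104:Fri 2108:Wed 2112:Mon
Thursday: 2024, 2052, 2080 → 3.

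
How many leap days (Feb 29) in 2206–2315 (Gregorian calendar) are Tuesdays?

Leap years in 2206–2315: 26 of them.
Feb 29 weekday advances by 5 (mod 7) from one leap year to the next four years later (or differs when a century non-leap intervenes).
Leap-day weekdays: 2208:Mon 2212:Sat 2216:Thu 2220:Tue✓ 2224:Sun 2228:Fri 2232:Wed 2236:Mon 2240:Sat 2244:Thu 2248:Tue✓ 2252:Sun 2256:Fri 2260:Wed 2264:Mon 2268:Sat 2272:Thu 2276:Tue✓ 2280:Sun 2284:Fri 2288:Wed 2292:Mon 2296:Sat 2304:Mon 2308:Sat 2312:Thu
Tuesday: 2220, 2248, 2276 → 3.

3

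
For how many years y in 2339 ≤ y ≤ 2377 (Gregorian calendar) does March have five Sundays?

17

March has 31 days; it has five Sundays when Sunday falls among the first (month-length − 28) days — i.e. when March 1 is one of Sunday/Saturday/Friday.
March 1 by year: 2339:Wed 2340:Fri✓ 2341:Sat✓ 2342:Sun✓ 2343:Mon 2344:Wed 2345:Thu 2346:Fri✓ 2347:Sat✓ 2348:Mon 2349:Tue 2350:Wed 2351:Thu 2352:Sat✓ 2353:Sun✓ …(9 more)… 2363:Fri✓ 2364:Sun✓ 2365:Mon 2366:Tue 2367:Wed 2368:Fri✓ 2369:Sat✓ 2370:Sun✓ 2371:Mon 2372:Wed 2373:Thu 2374:Fri✓ 2375:Sat✓ 2376:Mon 2377:Tue
Years with five Sundays: 2340, 2341, 2342, 2346, 2347, 2352, 2353, 2357, 2358, 2359, 2363, 2364, 2368, 2369, 2370, 2374, 2375 → 17.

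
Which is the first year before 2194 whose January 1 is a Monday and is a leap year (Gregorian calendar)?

Jan 1 advances by 2 weekdays after a leap year and by 1 after a common year.
2194: Jan 1 is Wednesday.
2193: Tuesday
2192: Sunday (leap)
2191: Saturday
2190: Friday
2189: Thursday
2188: Tuesday (leap)
2187: Monday
2186: Sunday
2185: Saturday
2184: Thursday (leap)
2183: Wednesday
2182: Tuesday
2181: Monday
2180: Saturday (leap)
2179: Friday
2178: Thursday
2177: Wednesday
2176: Monday (leap)
2176 begins on a Monday and is a leap year.

2176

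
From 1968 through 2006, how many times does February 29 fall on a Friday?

1

Leap years in 1968–2006: 10 of them.
Feb 29 weekday advances by 5 (mod 7) from one leap year to the next four years later (or differs when a century non-leap intervenes).
Leap-day weekdays: 1968:Thu 1972:Tue 1976:Sun 1980:Fri✓ 1984:Wed 1988:Mon 1992:Sat 1996:Thu 2000:Tue 2004:Sun
Friday: 1980 → 1.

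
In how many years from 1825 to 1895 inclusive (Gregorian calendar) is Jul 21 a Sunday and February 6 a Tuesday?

2

Check each year's weekday for Jul 21 and February 6:
  1825: Thu/Sun  1826: Fri/Mon  1827: Sat/Tue  1828: Mon/Wed  1829: Tue/Fri  1830: Wed/Sat  1831: Thu/Sun  1832: Sat/Mon  1833: Sun/Wed  1834: Mon/Thu  1835: Tue/Fri  1836: Thu/Sat  1837: Fri/Mon  1838: Sat/Tue  …(43 more)…  1882: Fri/Mon  1883: Sat/Tue  1884: Mon/Wed  1885: Tue/Fri  1886: Wed/Sat  1887: Thu/Sun  1888: Sat/Mon  1889: Sun/Wed  1890: Mon/Thu  1891: Tue/Fri  1892: Thu/Sat  1893: Fri/Mon  1894: Sat/Tue  1895: Sun/Wed
Both conditions hold in: 1844, 1872 — 2.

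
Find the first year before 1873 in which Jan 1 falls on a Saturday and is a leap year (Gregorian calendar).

1848

Jan 1 advances by 2 weekdays after a leap year and by 1 after a common year.
1873: Jan 1 is Wednesday.
1872: Monday (leap)
1871: Sunday
1870: Saturday
1869: Friday
1868: Wednesday (leap)
1867: Tuesday
1866: Monday
1865: Sunday
1864: Friday (leap)
1863: Thursday
1862: Wednesday
1861: Tuesday
1860: Sunday (leap)
1859: Saturday
1858: Friday
1857: Thursday
1856: Tuesday (leap)
1855: Monday
1854: Sunday
1853: Saturday
1852: Thursday (leap)
1851: Wednesday
1850: Tuesday
1849: Monday
1848: Saturday (leap)
1848 begins on a Saturday and is a leap year.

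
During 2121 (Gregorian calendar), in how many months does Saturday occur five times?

4

A month of length L has five Saturdays iff its first Saturday is on day ≤ L−28 (so day 1–3 in a 31-day month, 1–2 in a 30-day month, day 1 in a leap February).
Checking each month of 2121: Jan starts Wed (31d); Feb starts Sat (28d); Mar starts Sat (31d) ✓; Apr starts Tue (30d); May starts Thu (31d) ✓; Jun starts Sun (30d); Jul starts Tue (31d); Aug starts Fri (31d) ✓; Sep starts Mon (30d); Oct starts Wed (31d); Nov starts Sat (30d) ✓; Dec starts Mon (31d).
Five-Saturday months: March, May, August, November → 4.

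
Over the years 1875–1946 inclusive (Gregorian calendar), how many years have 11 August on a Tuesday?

Track 11 August's weekday year by year (advancing +1, or +2 across a Feb 29):
  1875: Wed  1876: Fri (+2)  1877: Sat (+1)  1878: Sun (+1)  1879: Mon (+1)
  1880: Wed (+2)  1881: Thu (+1)  1882: Fri (+1)  1883: Sat (+1)  1884: Mon (+2)
  1885: Tue (+1) ✓  1886: Wed (+1)  1887: Thu (+1)  1888: Sat (+2)  … (44 more years) …
  1933: Fri (+1)  1934: Sat (+1)  1935: Sun (+1)  1936: Tue (+2) ✓  1937: Wed (+1)
  1938: Thu (+1)  1939: Fri (+1)  1940: Sun (+2)  1941: Mon (+1)  1942: Tue (+1) ✓
  1943: Wed (+1)  1944: Fri (+2)  1945: Sat (+1)  1946: Sun (+1)
Tuesday years: 1885, 1891, 1896, 1903, 1908, 1914, 1925, 1931, 1936, 1942 — 10 in total.

10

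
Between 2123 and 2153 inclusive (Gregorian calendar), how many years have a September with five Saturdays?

10

September has 30 days; it has five Saturdays when Saturday falls among the first (month-length − 28) days — i.e. when September 1 is one of Saturday/Friday.
September 1 by year: 2123:Wed 2124:Fri✓ 2125:Sat✓ 2126:Sun 2127:Mon 2128:Wed 2129:Thu 2130:Fri✓ 2131:Sat✓ 2132:Mon 2133:Tue 2134:Wed 2135:Thu 2136:Sat✓ 2137:Sun 2138:Mon 2139:Tue 2140:Thu 2141:Fri✓ 2142:Sat✓ 2143:Sun 2144:Tue 2145:Wed 2146:Thu 2147:Fri✓ 2148:Sun 2149:Mon 2150:Tue 2151:Wed 2152:Fri✓ 2153:Sat✓
Years with five Saturdays: 2124, 2125, 2130, 2131, 2136, 2141, 2142, 2147, 2152, 2153 → 10.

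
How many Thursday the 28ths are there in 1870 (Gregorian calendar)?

Check the 28th of each month of 1870: Jan 28: Fri, Feb 28: Mon, Mar 28: Mon, Apr 28: Thu, May 28: Sat, Jun 28: Tue, Jul 28: Thu, Aug 28: Sun, Sep 28: Wed, Oct 28: Fri, Nov 28: Mon, Dec 28: Wed.
Thursday occurs in April, July — 2 months.

2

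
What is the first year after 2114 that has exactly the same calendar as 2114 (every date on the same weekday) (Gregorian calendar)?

Two years share a calendar iff Jan 1 falls on the same weekday and both are leap or both are common. 2114: Jan 1 is Monday, common year.
2115: Jan 1 Tuesday, common
2116: Jan 1 Wednesday, leap
2117: Jan 1 Friday, common
2118: Jan 1 Saturday, common
2119: Jan 1 Sunday, common
2120: Jan 1 Monday, leap
2121: Jan 1 Wednesday, common
2122: Jan 1 Thursday, common
2123: Jan 1 Friday, common
2124: Jan 1 Saturday, leap
2125: Jan 1 Monday, common
2125 matches on both conditions.

2125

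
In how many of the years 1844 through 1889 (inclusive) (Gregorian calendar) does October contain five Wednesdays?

October has 31 days; it has five Wednesdays when Wednesday falls among the first (month-length − 28) days — i.e. when October 1 is one of Wednesday/Tuesday/Monday.
October 1 by year: 1844:Tue✓ 1845:Wed✓ 1846:Thu 1847:Fri 1848:Sun 1849:Mon✓ 1850:Tue✓ 1851:Wed✓ 1852:Fri 1853:Sat 1854:Sun 1855:Mon✓ 1856:Wed✓ 1857:Thu 1858:Fri …(16 more)… 1875:Fri 1876:Sun 1877:Mon✓ 1878:Tue✓ 1879:Wed✓ 1880:Fri 1881:Sat 1882:Sun 1883:Mon✓ 1884:Wed✓ 1885:Thu 1886:Fri 1887:Sat 1888:Mon✓ 1889:Tue✓
Years with five Wednesdays: 1844, 1845, 1849, 1850, 1851, 1855, 1856, 1860, 1861, 1862, 1866, 1867, 1872, 1873, 1877, 1878, 1879, 1883, 1884, 1888, 1889 → 21.

21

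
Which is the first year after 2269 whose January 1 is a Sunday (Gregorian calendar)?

Jan 1 advances by 2 weekdays after a leap year and by 1 after a common year.
2269: Jan 1 is Friday.
2270: Saturday
2271: Sunday
2271 begins on a Sunday

2271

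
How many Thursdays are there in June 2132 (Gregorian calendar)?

June 2132 has 30 days and begins on Sunday.
The first Thursday is June 5.
Thursdays fall on 5, 12, 19, 26 — that's 4.

4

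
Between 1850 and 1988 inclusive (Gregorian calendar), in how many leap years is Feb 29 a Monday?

6

Leap years in 1850–1988: 34 of them.
Feb 29 weekday advances by 5 (mod 7) from one leap year to the next four years later (or differs when a century non-leap intervenes).
Leap-day weekdays: 1852:Sun 1856:Fri 1860:Wed 1864:Mon✓ 1868:Sat 1872:Thu 1876:Tue 1880:Sun 1884:Fri 1888:Wed 1892:Mon✓ 1896:Sat 1904:Mon✓ …(8 more)… 1940:Thu 1944:Tue 1948:Sun 1952:Fri 1956:Wed 1960:Mon✓ 1964:Sat 1968:Thu 1972:Tue 1976:Sun 1980:Fri 1984:Wed 1988:Mon✓
Monday: 1864, 1892, 1904, 1932, 1960, 1988 → 6.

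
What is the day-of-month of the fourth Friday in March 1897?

March 1, 1897 is a Monday, so the first Friday is the 5th.
The fourth Friday is 5 + 21 = 26.

26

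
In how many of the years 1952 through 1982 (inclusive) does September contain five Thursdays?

September has 30 days; it has five Thursdays when Thursday falls among the first (month-length − 28) days — i.e. when September 1 is one of Thursday/Wednesday.
September 1 by year: 1952:Mon 1953:Tue 1954:Wed✓ 1955:Thu✓ 1956:Sat 1957:Sun 1958:Mon 1959:Tue 1960:Thu✓ 1961:Fri 1962:Sat 1963:Sun 1964:Tue 1965:Wed✓ 1966:Thu✓ 1967:Fri 1968:Sun 1969:Mon 1970:Tue 1971:Wed✓ 1972:Fri 1973:Sat 1974:Sun 1975:Mon 1976:Wed✓ 1977:Thu✓ 1978:Fri 1979:Sat 1980:Mon 1981:Tue 1982:Wed✓
Years with five Thursdays: 1954, 1955, 1960, 1965, 1966, 1971, 1976, 1977, 1982 → 9.

9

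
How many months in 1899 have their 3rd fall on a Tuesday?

Check the 3rd of each month of 1899: Jan 3: Tue, Feb 3: Fri, Mar 3: Fri, Apr 3: Mon, May 3: Wed, Jun 3: Sat, Jul 3: Mon, Aug 3: Thu, Sep 3: Sun, Oct 3: Tue, Nov 3: Fri, Dec 3: Sun.
Tuesday occurs in January, October — 2 months.

2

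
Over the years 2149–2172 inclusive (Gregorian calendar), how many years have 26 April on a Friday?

3

Track 26 April's weekday year by year (advancing +1, or +2 across a Feb 29):
  2149: Sat  2150: Sun (+1)  2151: Mon (+1)  2152: Wed (+2)  2153: Thu (+1)
  2154: Fri (+1) ✓  2155: Sat (+1)  2156: Mon (+2)  2157: Tue (+1)  2158: Wed (+1)
  2159: Thu (+1)  2160: Sat (+2)  2161: Sun (+1)  2162: Mon (+1)  2163: Tue (+1)
  2164: Thu (+2)  2165: Fri (+1) ✓  2166: Sat (+1)  2167: Sun (+1)  2168: Tue (+2)
  2169: Wed (+1)  2170: Thu (+1)  2171: Fri (+1) ✓  2172: Sun (+2)
Friday years: 2154, 2165, 2171 — 3 in total.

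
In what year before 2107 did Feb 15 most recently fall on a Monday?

From one year to the next, a fixed date's weekday advances by 1, or by 2 when a Feb 29 lies between the two dates.
2107: February 15 is Tuesday.
2106: Monday (−1)
Feb 15 falls on a Monday in 2106.

2106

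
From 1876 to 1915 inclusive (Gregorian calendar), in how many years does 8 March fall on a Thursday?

6

Track 8 March's weekday year by year (advancing +1, or +2 across a Feb 29):
  1876: Wed  1877: Thu (+1) ✓  1878: Fri (+1)  1879: Sat (+1)  1880: Mon (+2)
  1881: Tue (+1)  1882: Wed (+1)  1883: Thu (+1) ✓  1884: Sat (+2)  1885: Sun (+1)
  1886: Mon (+1)  1887: Tue (+1)  1888: Thu (+2) ✓  1889: Fri (+1)  … (12 more years) …
  1902: Sat (+1)  1903: Sun (+1)  1904: Tue (+2)  1905: Wed (+1)  1906: Thu (+1) ✓
  1907: Fri (+1)  1908: Sun (+2)  1909: Mon (+1)  1910: Tue (+1)  1911: Wed (+1)
  1912: Fri (+2)  1913: Sat (+1)  1914: Sun (+1)  1915: Mon (+1)
Thursday years: 1877, 1883, 1888, 1894, 1900, 1906 — 6 in total.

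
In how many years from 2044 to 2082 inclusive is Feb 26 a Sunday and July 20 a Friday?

1

Check each year's weekday for Feb 26 and July 20:
  2044: Fri/Wed  2045: Sun/Thu  2046: Mon/Fri  2047: Tue/Sat  2048: Wed/Mon  2049: Fri/Tue  2050: Sat/Wed  2051: Sun/Thu  2052: Mon/Sat  2053: Wed/Sun  2054: Thu/Mon  2055: Fri/Tue  2056: Sat/Thu  2057: Mon/Fri  …(11 more)…  2069: Tue/Sat  2070: Wed/Sun  2071: Thu/Mon  2072: Fri/Wed  2073: Sun/Thu  2074: Mon/Fri  2075: Tue/Sat  2076: Wed/Mon  2077: Fri/Tue  2078: Sat/Wed  2079: Sun/Thu  2080: Mon/Sat  2081: Wed/Sun  2082: Thu/Mon
Both conditions hold in: 2068 — 1.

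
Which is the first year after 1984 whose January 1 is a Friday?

Jan 1 advances by 2 weekdays after a leap year and by 1 after a common year.
1984: Jan 1 is Sunday (leap).
1985: Tuesday
1986: Wednesday
1987: Thursday
1988: Friday (leap)
1988 begins on a Friday

1988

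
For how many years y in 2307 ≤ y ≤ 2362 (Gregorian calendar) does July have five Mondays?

24

July has 31 days; it has five Mondays when Monday falls among the first (month-length − 28) days — i.e. when July 1 is one of Monday/Sunday/Saturday.
July 1 by year: 2307:Mon✓ 2308:Wed 2309:Thu 2310:Fri 2311:Sat✓ 2312:Mon✓ 2313:Tue 2314:Wed 2315:Thu 2316:Sat✓ 2317:Sun✓ 2318:Mon✓ 2319:Tue 2320:Thu 2321:Fri …(26 more)… 2348:Thu 2349:Fri 2350:Sat✓ 2351:Sun✓ 2352:Tue 2353:Wed 2354:Thu 2355:Fri 2356:Sun✓ 2357:Mon✓ 2358:Tue 2359:Wed 2360:Fri 2361:Sat✓ 2362:Sun✓
Years with five Mondays: 2307, 2311, 2312, 2316, 2317, 2318, 2322, 2323, 2328, 2329, 2333, 2334, 2335, 2339, 2340, 2344, 2345, 2346, 2350, 2351, 2356, 2357, 2361, 2362 → 24.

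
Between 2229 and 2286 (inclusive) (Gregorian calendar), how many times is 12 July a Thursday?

8

Track 12 July's weekday year by year (advancing +1, or +2 across a Feb 29):
  2229: Sun  2230: Mon (+1)  2231: Tue (+1)  2232: Thu (+2) ✓  2233: Fri (+1)
  2234: Sat (+1)  2235: Sun (+1)  2236: Tue (+2)  2237: Wed (+1)  2238: Thu (+1) ✓
  2239: Fri (+1)  2240: Sun (+2)  2241: Mon (+1)  2242: Tue (+1)  … (30 more years) …
  2273: Sat (+1)  2274: Sun (+1)  2275: Mon (+1)  2276: Wed (+2)  2277: Thu (+1) ✓
  2278: Fri (+1)  2279: Sat (+1)  2280: Mon (+2)  2281: Tue (+1)  2282: Wed (+1)
  2283: Thu (+1) ✓  2284: Sat (+2)  2285: Sun (+1)  2286: Mon (+1)
Thursday years: 2232, 2238, 2249, 2255, 2260, 2266, 2277, 2283 — 8 in total.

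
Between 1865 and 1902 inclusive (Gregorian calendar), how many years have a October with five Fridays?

October has 31 days; it has five Fridays when Friday falls among the first (month-length − 28) days — i.e. when October 1 is one of Friday/Thursday/Wednesday.
October 1 by year: 1865:Sun 1866:Mon 1867:Tue 1868:Thu✓ 1869:Fri✓ 1870:Sat 1871:Sun 1872:Tue 1873:Wed✓ 1874:Thu✓ 1875:Fri✓ 1876:Sun 1877:Mon 1878:Tue 1879:Wed✓ …(8 more)… 1888:Mon 1889:Tue 1890:Wed✓ 1891:Thu✓ 1892:Sat 1893:Sun 1894:Mon 1895:Tue 1896:Thu✓ 1897:Fri✓ 1898:Sat 1899:Sun 1900:Mon 1901:Tue 1902:Wed✓
Years with five Fridays: 1868, 1869, 1873, 1874, 1875, 1879, 1880, 1884, 1885, 1886, 1890, 1891, 1896, 1897, 1902 → 15.

15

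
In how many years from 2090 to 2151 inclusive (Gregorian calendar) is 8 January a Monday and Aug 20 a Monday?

6

Check each year's weekday for 8 January and Aug 20:
  2090: Sun/Sun  2091: Mon/Mon ✓  2092: Tue/Wed  2093: Thu/Thu  2094: Fri/Fri  2095: Sat/Sat  2096: Sun/Mon  2097: Tue/Tue  2098: Wed/Wed  2099: Thu/Thu  2100: Fri/Fri  2101: Sat/Sat  2102: Sun/Sun  2103: Mon/Mon ✓  …(34 more)…  2138: Wed/Wed  2139: Thu/Thu  2140: Fri/Sat  2141: Sun/Sun  2142: Mon/Mon ✓  2143: Tue/Tue  2144: Wed/Thu  2145: Fri/Fri  2146: Sat/Sat  2147: Sun/Sun  2148: Mon/Tue  2149: Wed/Wed  2150: Thu/Thu  2151: Fri/Fri
Both conditions hold in: 2091, 2103, 2114, 2125, 2131, 2142 — 6.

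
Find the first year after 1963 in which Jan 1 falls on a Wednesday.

Jan 1 advances by 2 weekdays after a leap year and by 1 after a common year.
1963: Jan 1 is Tuesday.
1964: Wednesday (leap)
1964 begins on a Wednesday

1964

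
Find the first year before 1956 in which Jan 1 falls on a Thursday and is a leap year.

1948

Jan 1 advances by 2 weekdays after a leap year and by 1 after a common year.
1956: Jan 1 is Sunday (leap).
1955: Saturday
1954: Friday
1953: Thursday
1952: Tuesday (leap)
1951: Monday
1950: Sunday
1949: Saturday
1948: Thursday (leap)
1948 begins on a Thursday and is a leap year.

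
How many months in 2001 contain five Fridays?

A month of length L has five Fridays iff its first Friday is on day ≤ L−28 (so day 1–3 in a 31-day month, 1–2 in a 30-day month, day 1 in a leap February).
Checking each month of 2001: Jan starts Mon (31d); Feb starts Thu (28d); Mar starts Thu (31d) ✓; Apr starts Sun (30d); May starts Tue (31d); Jun starts Fri (30d) ✓; Jul starts Sun (31d); Aug starts Wed (31d) ✓; Sep starts Sat (30d); Oct starts Mon (31d); Nov starts Thu (30d) ✓; Dec starts Sat (31d).
Five-Friday months: March, June, August, November → 4.

4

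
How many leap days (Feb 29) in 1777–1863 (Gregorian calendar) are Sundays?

3

Leap years in 1777–1863: 20 of them.
Feb 29 weekday advances by 5 (mod 7) from one leap year to the next four years later (or differs when a century non-leap intervenes).
Leap-day weekdays: 1780:Tue 1784:Sun✓ 1788:Fri 1792:Wed 1796:Mon 1804:Wed 1808:Mon 1812:Sat 1816:Thu 1820:Tue 1824:Sun✓ 1828:Fri 1832:Wed 1836:Mon 1840:Sat 1844:Thu 1848:Tue 1852:Sun✓ 1856:Fri 1860:Wed
Sunday: 1784, 1824, 1852 → 3.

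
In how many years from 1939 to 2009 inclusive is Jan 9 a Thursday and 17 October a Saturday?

2

Check each year's weekday for Jan 9 and 17 October:
  1939: Mon/Tue  1940: Tue/Thu  1941: Thu/Fri  1942: Fri/Sat  1943: Sat/Sun  1944: Sun/Tue  1945: Tue/Wed  1946: Wed/Thu  1947: Thu/Fri  1948: Fri/Sun  1949: Sun/Mon  1950: Mon/Tue  1951: Tue/Wed  1952: Wed/Fri  …(43 more)…  1996: Tue/Thu  1997: Thu/Fri  1998: Fri/Sat  1999: Sat/Sun  2000: Sun/Tue  2001: Tue/Wed  2002: Wed/Thu  2003: Thu/Fri  2004: Fri/Sun  2005: Sun/Mon  2006: Mon/Tue  2007: Tue/Wed  2008: Wed/Fri  2009: Fri/Sat
Both conditions hold in: 1964, 1992 — 2.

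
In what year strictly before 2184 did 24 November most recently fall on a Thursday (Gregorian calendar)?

From one year to the next, a fixed date's weekday advances by 1, or by 2 when a Feb 29 lies between the two dates.
2184: November 24 is Wednesday.
2183: Monday (−2)
2182: Sunday (−1)
2181: Saturday (−1)
2180: Friday (−1)
2179: Wednesday (−2)
2178: Tuesday (−1)
2177: Monday (−1)
2176: Sunday (−1)
2175: Friday (−2)
2174: Thursday (−1)
24 November falls on a Thursday in 2174.

2174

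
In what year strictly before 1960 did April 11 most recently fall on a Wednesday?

1956

From one year to the next, a fixed date's weekday advances by 1, or by 2 when a Feb 29 lies between the two dates.
1960: April 11 is Monday.
1959: Saturday (−2)
1958: Friday (−1)
1957: Thursday (−1)
1956: Wednesday (−1)
April 11 falls on a Wednesday in 1956.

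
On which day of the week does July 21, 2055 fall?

January 1, 2055 is a Friday.
July 21 is day 202 of the year, i.e. 201 days after Jan 1.
201 mod 7 = 5, so advance 5 weekdays from Friday: Wednesday.

Wednesday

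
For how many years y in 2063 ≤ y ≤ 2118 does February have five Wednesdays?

February has 28 days (29 in leap years); it has five Wednesdays when Wednesday falls among the first (month-length − 28) days — i.e. when February 1 is Wednesday in a leap year (never in a common year).
February 1 by year: 2063:Thu 2064:Fri 2065:Sun 2066:Mon 2067:Tue 2068:Wed✓ 2069:Fri 2070:Sat 2071:Sun 2072:Mon 2073:Wed 2074:Thu 2075:Fri 2076:Sat 2077:Mon …(26 more)… 2104:Fri 2105:Sun 2106:Mon 2107:Tue 2108:Wed✓ 2109:Fri 2110:Sat 2111:Sun 2112:Mon 2113:Wed 2114:Thu 2115:Fri 2116:Sat 2117:Mon 2118:Tue
Years with five Wednesdays: 2068, 2096, 2108 → 3.

3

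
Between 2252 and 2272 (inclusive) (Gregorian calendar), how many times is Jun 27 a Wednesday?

3

Track Jun 27's weekday year by year (advancing +1, or +2 across a Feb 29):
  2252: Sun  2253: Mon (+1)  2254: Tue (+1)  2255: Wed (+1) ✓  2256: Fri (+2)
  2257: Sat (+1)  2258: Sun (+1)  2259: Mon (+1)  2260: Wed (+2) ✓  2261: Thu (+1)
  2262: Fri (+1)  2263: Sat (+1)  2264: Mon (+2)  2265: Tue (+1)  2266: Wed (+1) ✓
  2267: Thu (+1)  2268: Sat (+2)  2269: Sun (+1)  2270: Mon (+1)  2271: Tue (+1)
  2272: Thu (+2)
Wednesday years: 2255, 2260, 2266 — 3 in total.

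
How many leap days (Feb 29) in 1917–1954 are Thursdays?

1

Leap years in 1917–1954: 9 of them.
Feb 29 weekday advances by 5 (mod 7) from one leap year to the next four years later (or differs when a century non-leap intervenes).
Leap-day weekdays: 1920:Sun 1924:Fri 1928:Wed 1932:Mon 1936:Sat 1940:Thu✓ 1944:Tue 1948:Sun 1952:Fri
Thursday: 1940 → 1.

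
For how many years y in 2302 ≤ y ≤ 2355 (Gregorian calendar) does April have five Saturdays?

16

April has 30 days; it has five Saturdays when Saturday falls among the first (month-length − 28) days — i.e. when April 1 is one of Saturday/Friday.
April 1 by year: 2302:Tue 2303:Wed 2304:Fri✓ 2305:Sat✓ 2306:Sun 2307:Mon 2308:Wed 2309:Thu 2310:Fri✓ 2311:Sat✓ 2312:Mon 2313:Tue 2314:Wed 2315:Thu 2316:Sat✓ …(24 more)… 2341:Tue 2342:Wed 2343:Thu 2344:Sat✓ 2345:Sun 2346:Mon 2347:Tue 2348:Thu 2349:Fri✓ 2350:Sat✓ 2351:Sun 2352:Tue 2353:Wed 2354:Thu 2355:Fri✓
Years with five Saturdays: 2304, 2305, 2310, 2311, 2316, 2321, 2322, 2327, 2332, 2333, 2338, 2339, 2344, 2349, 2350, 2355 → 16.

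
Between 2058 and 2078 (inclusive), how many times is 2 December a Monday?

3

Track 2 December's weekday year by year (advancing +1, or +2 across a Feb 29):
  2058: Mon ✓  2059: Tue (+1)  2060: Thu (+2)  2061: Fri (+1)  2062: Sat (+1)
  2063: Sun (+1)  2064: Tue (+2)  2065: Wed (+1)  2066: Thu (+1)  2067: Fri (+1)
  2068: Sun (+2)  2069: Mon (+1) ✓  2070: Tue (+1)  2071: Wed (+1)  2072: Fri (+2)
  2073: Sat (+1)  2074: Sun (+1)  2075: Mon (+1) ✓  2076: Wed (+2)  2077: Thu (+1)
  2078: Fri (+1)
Monday years: 2058, 2069, 2075 — 3 in total.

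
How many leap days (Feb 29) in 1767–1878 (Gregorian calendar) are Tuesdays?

Leap years in 1767–1878: 27 of them.
Feb 29 weekday advances by 5 (mod 7) from one leap year to the next four years later (or differs when a century non-leap intervenes).
Leap-day weekdays: 1768:Mon 1772:Sat 1776:Thu 1780:Tue✓ 1784:Sun 1788:Fri 1792:Wed 1796:Mon 1804:Wed 1808:Mon 1812:Sat 1816:Thu 1820:Tue✓ 1824:Sun 1828:Fri 1832:Wed 1836:Mon 1840:Sat 1844:Thu 1848:Tue✓ 1852:Sun 1856:Fri 1860:Wed 1864:Mon 1868:Sat 1872:Thu 1876:Tue✓
Tuesday: 1780, 1820, 1848, 1876 → 4.

4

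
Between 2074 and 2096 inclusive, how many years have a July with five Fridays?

July has 31 days; it has five Fridays when Friday falls among the first (month-length − 28) days — i.e. when July 1 is one of Friday/Thursday/Wednesday.
July 1 by year: 2074:Sun 2075:Mon 2076:Wed✓ 2077:Thu✓ 2078:Fri✓ 2079:Sat 2080:Mon 2081:Tue 2082:Wed✓ 2083:Thu✓ 2084:Sat 2085:Sun 2086:Mon 2087:Tue 2088:Thu✓ 2089:Fri✓ 2090:Sat 2091:Sun 2092:Tue 2093:Wed✓ 2094:Thu✓ 2095:Fri✓ 2096:Sun
Years with five Fridays: 2076, 2077, 2078, 2082, 2083, 2088, 2089, 2093, 2094, 2095 → 10.

10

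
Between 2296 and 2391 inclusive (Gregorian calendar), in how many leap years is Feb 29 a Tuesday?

Leap years in 2296–2391: 23 of them.
Feb 29 weekday advances by 5 (mod 7) from one leap year to the next four years later (or differs when a century non-leap intervenes).
Leap-day weekdays: 2296:Sat 2304:Mon 2308:Sat 2312:Thu 2316:Tue✓ 2320:Sun 2324:Fri 2328:Wed 2332:Mon 2336:Sat 2340:Thu 2344:Tue✓ 2348:Sun 2352:Fri 2356:Wed 2360:Mon 2364:Sat 2368:Thu 2372:Tue✓ 2376:Sun 2380:Fri 2384:Wed 2388:Mon
Tuesday: 2316, 2344, 2372 → 3.

3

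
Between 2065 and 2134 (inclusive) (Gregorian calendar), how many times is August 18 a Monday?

10

Track August 18's weekday year by year (advancing +1, or +2 across a Feb 29):
  2065: Tue  2066: Wed (+1)  2067: Thu (+1)  2068: Sat (+2)  2069: Sun (+1)
  2070: Mon (+1) ✓  2071: Tue (+1)  2072: Thu (+2)  2073: Fri (+1)  2074: Sat (+1)
  2075: Sun (+1)  2076: Tue (+2)  2077: Wed (+1)  2078: Thu (+1)  … (42 more years) …
  2121: Mon (+1) ✓  2122: Tue (+1)  2123: Wed (+1)  2124: Fri (+2)  2125: Sat (+1)
  2126: Sun (+1)  2127: Mon (+1) ✓  2128: Wed (+2)  2129: Thu (+1)  2130: Fri (+1)
  2131: Sat (+1)  2132: Mon (+2) ✓  2133: Tue (+1)  2134: Wed (+1)
Monday years: 2070, 2081, 2087, 2092, 2098, 2104, 2110, 2121, 2127, 2132 — 10 in total.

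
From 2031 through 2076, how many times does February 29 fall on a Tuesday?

1

Leap years in 2031–2076: 12 of them.
Feb 29 weekday advances by 5 (mod 7) from one leap year to the next four years later (or differs when a century non-leap intervenes).
Leap-day weekdays: 2032:Sun 2036:Fri 2040:Wed 2044:Mon 2048:Sat 2052:Thu 2056:Tue✓ 2060:Sun 2064:Fri 2068:Wed 2072:Mon 2076:Sat
Tuesday: 2056 → 1.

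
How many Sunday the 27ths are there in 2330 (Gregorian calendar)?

Check the 27th of each month of 2330: Jan 27: Mon, Feb 27: Thu, Mar 27: Thu, Apr 27: Sun, May 27: Tue, Jun 27: Fri, Jul 27: Sun, Aug 27: Wed, Sep 27: Sat, Oct 27: Mon, Nov 27: Thu, Dec 27: Sat.
Sunday occurs in April, July — 2 months.

2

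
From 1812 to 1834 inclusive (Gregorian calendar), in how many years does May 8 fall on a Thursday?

Track May 8's weekday year by year (advancing +1, or +2 across a Feb 29):
  1812: Fri  1813: Sat (+1)  1814: Sun (+1)  1815: Mon (+1)  1816: Wed (+2)
  1817: Thu (+1) ✓  1818: Fri (+1)  1819: Sat (+1)  1820: Mon (+2)  1821: Tue (+1)
  1822: Wed (+1)  1823: Thu (+1) ✓  1824: Sat (+2)  1825: Sun (+1)  1826: Mon (+1)
  1827: Tue (+1)  1828: Thu (+2) ✓  1829: Fri (+1)  1830: Sat (+1)  1831: Sun (+1)
  1832: Tue (+2)  1833: Wed (+1)  1834: Thu (+1) ✓
Thursday years: 1817, 1823, 1828, 1834 — 4 in total.

4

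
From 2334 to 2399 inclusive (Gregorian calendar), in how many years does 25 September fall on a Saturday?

Track 25 September's weekday year by year (advancing +1, or +2 across a Feb 29):
  2334: Tue  2335: Wed (+1)  2336: Fri (+2)  2337: Sat (+1) ✓  2338: Sun (+1)
  2339: Mon (+1)  2340: Wed (+2)  2341: Thu (+1)  2342: Fri (+1)  2343: Sat (+1) ✓
  2344: Mon (+2)  2345: Tue (+1)  2346: Wed (+1)  2347: Thu (+1)  … (38 more years) …
  2386: Thu (+1)  2387: Fri (+1)  2388: Sun (+2)  2389: Mon (+1)  2390: Tue (+1)
  2391: Wed (+1)  2392: Fri (+2)  2393: Sat (+1) ✓  2394: Sun (+1)  2395: Mon (+1)
  2396: Wed (+2)  2397: Thu (+1)  2398: Fri (+1)  2399: Sat (+1) ✓
Saturday years: 2337, 2343, 2348, 2354, 2365, 2371, 2376, 2382, 2393, 2399 — 10 in total.

10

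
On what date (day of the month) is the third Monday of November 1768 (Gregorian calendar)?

November 1, 1768 is a Tuesday, so the first Monday is the 7th.
The third Monday is 7 + 14 = 21.

21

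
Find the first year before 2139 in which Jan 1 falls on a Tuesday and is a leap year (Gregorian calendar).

Jan 1 advances by 2 weekdays after a leap year and by 1 after a common year.
2139: Jan 1 is Thursday.
2138: Wednesday
2137: Tuesday
2136: Sunday (leap)
2135: Saturday
2134: Friday
2133: Thursday
2132: Tuesday (leap)
2132 begins on a Tuesday and is a leap year.

2132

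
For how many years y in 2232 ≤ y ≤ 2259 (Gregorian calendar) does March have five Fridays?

12

March has 31 days; it has five Fridays when Friday falls among the first (month-length − 28) days — i.e. when March 1 is one of Friday/Thursday/Wednesday.
March 1 by year: 2232:Thu✓ 2233:Fri✓ 2234:Sat 2235:Sun 2236:Tue 2237:Wed✓ 2238:Thu✓ 2239:Fri✓ 2240:Sun 2241:Mon 2242:Tue 2243:Wed✓ 2244:Fri✓ 2245:Sat 2246:Sun 2247:Mon 2248:Wed✓ 2249:Thu✓ 2250:Fri✓ 2251:Sat 2252:Mon 2253:Tue 2254:Wed✓ 2255:Thu✓ 2256:Sat 2257:Sun 2258:Mon 2259:Tue
Years with five Fridays: 2232, 2233, 2237, 2238, 2239, 2243, 2244, 2248, 2249, 2250, 2254, 2255 → 12.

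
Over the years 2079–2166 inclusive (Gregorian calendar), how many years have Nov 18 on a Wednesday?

Track Nov 18's weekday year by year (advancing +1, or +2 across a Feb 29):
  2079: Sat  2080: Mon (+2)  2081: Tue (+1)  2082: Wed (+1) ✓  2083: Thu (+1)
  2084: Sat (+2)  2085: Sun (+1)  2086: Mon (+1)  2087: Tue (+1)  2088: Thu (+2)
  2089: Fri (+1)  2090: Sat (+1)  2091: Sun (+1)  2092: Tue (+2)  … (60 more years) …
  2153: Sun (+1)  2154: Mon (+1)  2155: Tue (+1)  2156: Thu (+2)  2157: Fri (+1)
  2158: Sat (+1)  2159: Sun (+1)  2160: Tue (+2)  2161: Wed (+1) ✓  2162: Thu (+1)
  2163: Fri (+1)  2164: Sun (+2)  2165: Mon (+1)  2166: Tue (+1)
Wednesday years: 2082, 2093, 2099, 2105, 2111, 2116, 2122, 2133, 2139, 2144, 2150, 2161 — 12 in total.

12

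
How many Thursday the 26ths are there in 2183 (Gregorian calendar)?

1

Check the 26th of each month of 2183: Jan 26: Sun, Feb 26: Wed, Mar 26: Wed, Apr 26: Sat, May 26: Mon, Jun 26: Thu, Jul 26: Sat, Aug 26: Tue, Sep 26: Fri, Oct 26: Sun, Nov 26: Wed, Dec 26: Fri.
Thursday occurs in June — 1 month.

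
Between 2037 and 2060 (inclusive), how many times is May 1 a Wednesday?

4

Track May 1's weekday year by year (advancing +1, or +2 across a Feb 29):
  2037: Fri  2038: Sat (+1)  2039: Sun (+1)  2040: Tue (+2)  2041: Wed (+1) ✓
  2042: Thu (+1)  2043: Fri (+1)  2044: Sun (+2)  2045: Mon (+1)  2046: Tue (+1)
  2047: Wed (+1) ✓  2048: Fri (+2)  2049: Sat (+1)  2050: Sun (+1)  2051: Mon (+1)
  2052: Wed (+2) ✓  2053: Thu (+1)  2054: Fri (+1)  2055: Sat (+1)  2056: Mon (+2)
  2057: Tue (+1)  2058: Wed (+1) ✓  2059: Thu (+1)  2060: Sat (+2)
Wednesday years: 2041, 2047, 2052, 2058 — 4 in total.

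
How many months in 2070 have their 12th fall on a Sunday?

2

Check the 12th of each month of 2070: Jan 12: Sun, Feb 12: Wed, Mar 12: Wed, Apr 12: Sat, May 12: Mon, Jun 12: Thu, Jul 12: Sat, Aug 12: Tue, Sep 12: Fri, Oct 12: Sun, Nov 12: Wed, Dec 12: Fri.
Sunday occurs in January, October — 2 months.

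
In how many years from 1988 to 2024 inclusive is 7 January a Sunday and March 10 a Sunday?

2

Check each year's weekday for 7 January and March 10:
  1988: Thu/Thu  1989: Sat/Fri  1990: Sun/Sat  1991: Mon/Sun  1992: Tue/Tue  1993: Thu/Wed  1994: Fri/Thu  1995: Sat/Fri  1996: Sun/Sun ✓  1997: Tue/Mon  1998: Wed/Tue  1999: Thu/Wed  2000: Fri/Fri  2001: Sun/Sat  …(9 more)…  2011: Fri/Thu  2012: Sat/Sat  2013: Mon/Sun  2014: Tue/Mon  2015: Wed/Tue  2016: Thu/Thu  2017: Sat/Fri  2018: Sun/Sat  2019: Mon/Sun  2020: Tue/Tue  2021: Thu/Wed  2022: Fri/Thu  2023: Sat/Fri  2024: Sun/Sun ✓
Both conditions hold in: 1996, 2024 — 2.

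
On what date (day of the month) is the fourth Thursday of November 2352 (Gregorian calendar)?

November 1, 2352 is a Saturday, so the first Thursday is the 6th.
The fourth Thursday is 6 + 21 = 27.

27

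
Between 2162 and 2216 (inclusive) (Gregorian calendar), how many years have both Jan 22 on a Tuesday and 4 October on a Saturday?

1

Check each year's weekday for Jan 22 and 4 October:
  2162: Fri/Mon  2163: Sat/Tue  2164: Sun/Thu  2165: Tue/Fri  2166: Wed/Sat  2167: Thu/Sun  2168: Fri/Tue  2169: Sun/Wed  2170: Mon/Thu  2171: Tue/Fri  2172: Wed/Sun  2173: Fri/Mon  2174: Sat/Tue  2175: Sun/Wed  …(27 more)…  2203: Sat/Tue  2204: Sun/Thu  2205: Tue/Fri  2206: Wed/Sat  2207: Thu/Sun  2208: Fri/Tue  2209: Sun/Wed  2210: Mon/Thu  2211: Tue/Fri  2212: Wed/Sun  2213: Fri/Mon  2214: Sat/Tue  2215: Sun/Wed  2216: Mon/Fri
Both conditions hold in: 2188 — 1.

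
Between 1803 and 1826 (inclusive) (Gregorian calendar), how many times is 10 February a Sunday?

3

Track 10 February's weekday year by year (advancing +1, or +2 across a Feb 29):
  1803: Thu  1804: Fri (+1)  1805: Sun (+2) ✓  1806: Mon (+1)  1807: Tue (+1)
  1808: Wed (+1)  1809: Fri (+2)  1810: Sat (+1)  1811: Sun (+1) ✓  1812: Mon (+1)
  1813: Wed (+2)  1814: Thu (+1)  1815: Fri (+1)  1816: Sat (+1)  1817: Mon (+2)
  1818: Tue (+1)  1819: Wed (+1)  1820: Thu (+1)  1821: Sat (+2)  1822: Sun (+1) ✓
  1823: Mon (+1)  1824: Tue (+1)  1825: Thu (+2)  1826: Fri (+1)
Sunday years: 1805, 1811, 1822 — 3 in total.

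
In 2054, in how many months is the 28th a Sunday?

Check the 28th of each month of 2054: Jan 28: Wed, Feb 28: Sat, Mar 28: Sat, Apr 28: Tue, May 28: Thu, Jun 28: Sun, Jul 28: Tue, Aug 28: Fri, Sep 28: Mon, Oct 28: Wed, Nov 28: Sat, Dec 28: Mon.
Sunday occurs in June — 1 month.

1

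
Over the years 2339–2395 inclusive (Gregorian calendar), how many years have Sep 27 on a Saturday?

Track Sep 27's weekday year by year (advancing +1, or +2 across a Feb 29):
  2339: Wed  2340: Fri (+2)  2341: Sat (+1) ✓  2342: Sun (+1)  2343: Mon (+1)
  2344: Wed (+2)  2345: Thu (+1)  2346: Fri (+1)  2347: Sat (+1) ✓  2348: Mon (+2)
  2349: Tue (+1)  2350: Wed (+1)  2351: Thu (+1)  2352: Sat (+2) ✓  … (29 more years) …
  2382: Mon (+1)  2383: Tue (+1)  2384: Thu (+2)  2385: Fri (+1)  2386: Sat (+1) ✓
  2387: Sun (+1)  2388: Tue (+2)  2389: Wed (+1)  2390: Thu (+1)  2391: Fri (+1)
  2392: Sun (+2)  2393: Mon (+1)  2394: Tue (+1)  2395: Wed (+1)
Saturday years: 2341, 2347, 2352, 2358, 2369, 2375, 2380, 2386 — 8 in total.

8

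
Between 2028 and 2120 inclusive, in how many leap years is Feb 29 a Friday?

Leap years in 2028–2120: 23 of them.
Feb 29 weekday advances by 5 (mod 7) from one leap year to the next four years later (or differs when a century non-leap intervenes).
Leap-day weekdays: 2028:Tue 2032:Sun 2036:Fri✓ 2040:Wed 2044:Mon 2048:Sat 2052:Thu 2056:Tue 2060:Sun 2064:Fri✓ 2068:Wed 2072:Mon 2076:Sat 2080:Thu 2084:Tue 2088:Sun 2092:Fri✓ 2096:Wed 2104:Fri✓ 2108:Wed 2112:Mon 2116:Sat 2120:Thu
Friday: 2036, 2064, 2092, 2104 → 4.

4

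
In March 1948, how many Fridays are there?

March 1948 has 31 days and begins on Monday.
The first Friday is March 5.
Fridays fall on 5, 12, 19, 26 — that's 4.

4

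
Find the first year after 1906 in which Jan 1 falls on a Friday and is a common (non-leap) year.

Jan 1 advances by 2 weekdays after a leap year and by 1 after a common year.
1906: Jan 1 is Monday.
1907: Tuesday
1908: Wednesday (leap)
1909: Friday
1909 begins on a Friday and is a common year.

1909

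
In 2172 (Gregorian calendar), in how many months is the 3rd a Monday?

2

Check the 3rd of each month of 2172: Jan 3: Fri, Feb 3: Mon, Mar 3: Tue, Apr 3: Fri, May 3: Sun, Jun 3: Wed, Jul 3: Fri, Aug 3: Mon, Sep 3: Thu, Oct 3: Sat, Nov 3: Tue, Dec 3: Thu.
Monday occurs in February, August — 2 months.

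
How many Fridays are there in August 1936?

August 1936 has 31 days and begins on Saturday.
The first Friday is August 7.
Fridays fall on 7, 14, 21, 28 — that's 4.

4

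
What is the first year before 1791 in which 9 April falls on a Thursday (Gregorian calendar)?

From one year to the next, a fixed date's weekday advances by 1, or by 2 when a Feb 29 lies between the two dates.
1791: April 9 is Saturday.
1790: Friday (−1)
1789: Thursday (−1)
9 April falls on a Thursday in 1789.

1789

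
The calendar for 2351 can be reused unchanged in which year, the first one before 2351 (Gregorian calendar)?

Two years share a calendar iff Jan 1 falls on the same weekday and both are leap or both are common. 2351: Jan 1 is Monday, common year.
2350: Jan 1 Sunday, common
2349: Jan 1 Saturday, common
2348: Jan 1 Thursday, leap
2347: Jan 1 Wednesday, common
2346: Jan 1 Tuesday, common
2345: Jan 1 Monday, common
2345 matches on both conditions.

2345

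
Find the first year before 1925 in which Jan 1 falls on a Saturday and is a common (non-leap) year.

Jan 1 advances by 2 weekdays after a leap year and by 1 after a common year.
1925: Jan 1 is Thursday.
1924: Tuesday (leap)
1923: Monday
1922: Sunday
1921: Saturday
1921 begins on a Saturday and is a common year.

1921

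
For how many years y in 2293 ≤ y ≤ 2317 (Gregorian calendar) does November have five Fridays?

8

November has 30 days; it has five Fridays when Friday falls among the first (month-length − 28) days — i.e. when November 1 is one of Friday/Thursday.
November 1 by year: 2293:Wed 2294:Thu✓ 2295:Fri✓ 2296:Sun 2297:Mon 2298:Tue 2299:Wed 2300:Thu✓ 2301:Fri✓ 2302:Sat 2303:Sun 2304:Tue 2305:Wed 2306:Thu✓ 2307:Fri✓ 2308:Sun 2309:Mon 2310:Tue 2311:Wed 2312:Fri✓ 2313:Sat 2314:Sun 2315:Mon 2316:Wed 2317:Thu✓
Years with five Fridays: 2294, 2295, 2300, 2301, 2306, 2307, 2312, 2317 → 8.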